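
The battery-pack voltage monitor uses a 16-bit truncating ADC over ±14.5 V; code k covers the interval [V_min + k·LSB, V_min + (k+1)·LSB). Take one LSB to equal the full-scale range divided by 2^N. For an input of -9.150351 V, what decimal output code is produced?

Range = 14.5 − (-14.5) = 29 V. LSB = 29 V / 2^16 ≈ 442.5 µV.
(V_in − V_min) × 2^16/range = (-9.150351 − (-14.5)) × 65536/29 = 12089.469.
Floor → code = 12089.

12089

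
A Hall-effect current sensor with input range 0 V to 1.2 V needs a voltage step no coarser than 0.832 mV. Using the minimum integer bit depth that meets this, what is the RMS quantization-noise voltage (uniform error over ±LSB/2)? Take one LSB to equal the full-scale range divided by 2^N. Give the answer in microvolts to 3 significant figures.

V_FS = 1.2 V.
Required number of levels: 1.2/0.832 mV = 1442.3; smallest N with 2^N ≥ that is 11.
LSB = 1.2 V / 2^11 = 0.58594 mV.
RMS noise = LSB/√12 = 169 µV.

169 µV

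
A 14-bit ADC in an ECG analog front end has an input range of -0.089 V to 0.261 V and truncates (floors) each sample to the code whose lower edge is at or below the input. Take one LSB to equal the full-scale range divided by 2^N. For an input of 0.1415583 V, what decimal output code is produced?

Span: 0.261 V − (-0.089 V) = 0.35 V. LSB = 0.35 V / 2^14 ≈ 21.36 µV.
code = ⌊(V_in − V_min)/LSB⌋ = ⌊(V_in − V_min) × 2^14 / range⌋
     = ⌊(0.1415583 − (-0.089)) × 16384 / 0.35⌋ = ⌊0.2305583 × 16384/0.35⌋
     = ⌊10792.763⌋ = 10792.

10792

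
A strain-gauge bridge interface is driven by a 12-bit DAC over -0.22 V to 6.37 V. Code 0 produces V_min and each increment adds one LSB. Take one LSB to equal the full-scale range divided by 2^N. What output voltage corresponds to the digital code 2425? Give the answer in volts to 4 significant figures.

3.682 V

The full-scale span is 6.37 − (-0.22) = 6.59 V. LSB = 6.59 V / 2^12.
Output = V_min + (2425/4096) × range = -0.22 + 0.592041 × 6.59 V
      = -0.22 + 3.90155 = 3.68155 V.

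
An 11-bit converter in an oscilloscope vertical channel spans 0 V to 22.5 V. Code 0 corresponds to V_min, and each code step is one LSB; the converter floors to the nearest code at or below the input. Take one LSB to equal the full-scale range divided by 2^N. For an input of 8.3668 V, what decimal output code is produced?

Full-scale range = 22.5 V. LSB = 22.5 V / 2^11 ≈ 10.99 mV.
code = ⌊(V_in − V_min)/LSB⌋ = ⌊(V_in − V_min) × 2^11 / range⌋
     = ⌊(8.3668 − (0)) × 2048 / 22.5⌋ = ⌊8.3668 × 2048/22.5⌋
     = ⌊761.565⌋ = 761.

761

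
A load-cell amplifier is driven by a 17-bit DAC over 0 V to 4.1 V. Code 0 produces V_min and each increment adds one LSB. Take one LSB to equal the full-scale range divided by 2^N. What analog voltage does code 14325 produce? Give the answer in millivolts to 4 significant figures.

Range is 4.1 V. LSB = 4.1 V / 2^17.
Output = V_min + (14325/131072) × range = 0 + 0.109291 × 4.1 V
      = 0 V + 0.448093 V = 0.448093 V.

448.1 mV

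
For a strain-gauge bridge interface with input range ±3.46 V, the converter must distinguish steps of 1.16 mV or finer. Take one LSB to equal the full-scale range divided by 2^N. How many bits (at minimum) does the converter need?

The full-scale span is 3.46 − (-3.46) = 6.92 V.
Levels needed ≥ 6.92/1.16 mV = 5966. 2^13 = 8192 suffices, so N_min = 13.

13 bits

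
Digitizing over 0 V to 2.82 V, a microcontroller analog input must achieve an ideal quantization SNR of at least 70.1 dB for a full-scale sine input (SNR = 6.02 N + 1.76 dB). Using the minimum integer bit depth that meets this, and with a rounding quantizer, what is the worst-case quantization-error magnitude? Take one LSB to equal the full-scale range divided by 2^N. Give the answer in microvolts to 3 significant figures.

344 µV

V_FS = 2.82 V.
Solving 6.02 N ≥ 70.1 − 1.76: N ≥ 11.352. Round up → N = 12.
One LSB is 2.82 V / 4096 = 0.68848 mV.
Max error for round-to-nearest is LSB/2 = 344 µV.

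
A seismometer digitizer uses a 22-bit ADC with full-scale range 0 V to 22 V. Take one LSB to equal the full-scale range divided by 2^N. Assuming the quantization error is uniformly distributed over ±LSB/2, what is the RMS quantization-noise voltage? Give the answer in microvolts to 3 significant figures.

Range is 22 V.
Step size = 22/4194304 V = 5.2452 µV.
For a uniform distribution on [−LSB/2, +LSB/2], V_rms = LSB/√12 = 5.2452 µV/3.4641 = 1.51 µV.

1.51 µV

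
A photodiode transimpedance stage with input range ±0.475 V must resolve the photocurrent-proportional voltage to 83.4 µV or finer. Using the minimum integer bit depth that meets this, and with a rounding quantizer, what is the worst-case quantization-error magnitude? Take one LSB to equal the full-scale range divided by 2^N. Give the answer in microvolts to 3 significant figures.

Range = 0.475 − (-0.475) = 0.95 V.
0.95 V / 83.4 µV = 11390. Since 2^13 = 8192 and 2^14 = 16384, N = 14.
LSB = 0.95 V / 2^14 = 57.983 µV.
|e|_max = LSB/2 = 29.0 µV.

29.0 µV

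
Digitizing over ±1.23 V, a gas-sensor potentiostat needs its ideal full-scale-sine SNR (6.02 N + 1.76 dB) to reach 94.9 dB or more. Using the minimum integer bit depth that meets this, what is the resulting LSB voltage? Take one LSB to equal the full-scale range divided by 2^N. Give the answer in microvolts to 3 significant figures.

37.5 µV

Full-scale range = 1.23 V − (-1.23 V) = 2.46 V.
N ≥ (94.9 − 1.76)/6.02 = 15.472 → N_min = 16.
One LSB is 2.46 V / 65536 = 37.5 µV.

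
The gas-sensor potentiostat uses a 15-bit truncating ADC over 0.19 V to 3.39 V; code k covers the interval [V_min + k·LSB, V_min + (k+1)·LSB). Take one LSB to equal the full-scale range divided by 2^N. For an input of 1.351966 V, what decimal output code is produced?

Span: 3.39 V − (0.19 V) = 3.2 V. LSB = 3.2 V / 2^15 ≈ 97.66 µV.
code = ⌊(V_in − V_min)/LSB⌋ = ⌊(V_in − V_min) × 2^15 / range⌋
     = ⌊(1.351966 − (0.19)) × 32768 / 3.2⌋ = ⌊1.161966 × 32768/3.2⌋
     = ⌊11898.532⌋ = 11898.

11898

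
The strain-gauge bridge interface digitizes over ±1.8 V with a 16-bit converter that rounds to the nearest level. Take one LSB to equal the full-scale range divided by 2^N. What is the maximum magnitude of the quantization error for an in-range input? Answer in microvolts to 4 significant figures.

27.47 µV

Full-scale range = 1.8 V − (-1.8 V) = 3.6 V.
LSB = 3.6 V ÷ 2^16 = 3.6/65536 V = 54.9316 µV.
A rounding quantizer has |error| ≤ LSB/2 = 27.47 µV.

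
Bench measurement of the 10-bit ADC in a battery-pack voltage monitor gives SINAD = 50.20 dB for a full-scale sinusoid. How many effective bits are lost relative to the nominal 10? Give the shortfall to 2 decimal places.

N_eff = (50.20 − 1.76)/6.02 = 8.0465 bits.
10 − 8.0465 = 1.95 bits below nominal.

1.95 bits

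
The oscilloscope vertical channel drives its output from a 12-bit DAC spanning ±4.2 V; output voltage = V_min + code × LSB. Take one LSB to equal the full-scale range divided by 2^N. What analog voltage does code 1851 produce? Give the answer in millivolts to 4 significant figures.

-404.0 mV

Span: 4.2 V − (-4.2 V) = 8.4 V. LSB = 8.4 V / 2^12.
Output = V_min + (1851/4096) × range = -4.2 + 0.451904 × 8.4 V
      = -4.2 V + 3.79600 V = -0.404004 V.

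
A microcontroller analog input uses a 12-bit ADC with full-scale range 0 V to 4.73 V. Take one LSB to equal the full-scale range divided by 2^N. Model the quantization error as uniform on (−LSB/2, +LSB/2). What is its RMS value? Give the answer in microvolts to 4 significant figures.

333.4 µV

Full-scale range = 4.73 V.
LSB = 4.73 V / 2^12 = 1.15479 mV.
σ_q = LSB/√12 = 1.15479 mV/3.4641 = 333.4 µV.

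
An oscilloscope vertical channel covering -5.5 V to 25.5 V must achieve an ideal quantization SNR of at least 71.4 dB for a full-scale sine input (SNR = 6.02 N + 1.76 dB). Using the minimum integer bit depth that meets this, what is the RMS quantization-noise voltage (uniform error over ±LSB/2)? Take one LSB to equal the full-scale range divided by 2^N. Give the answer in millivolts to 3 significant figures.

Full-scale range = 25.5 V − (-5.5 V) = 31 V.
N ≥ (71.4 − 1.76)/6.02 = 11.568 → N_min = 12.
One LSB is 31 V / 4096 = 7.5684 mV.
V_rms = LSB/√12 = 2.18 mV.

2.18 mV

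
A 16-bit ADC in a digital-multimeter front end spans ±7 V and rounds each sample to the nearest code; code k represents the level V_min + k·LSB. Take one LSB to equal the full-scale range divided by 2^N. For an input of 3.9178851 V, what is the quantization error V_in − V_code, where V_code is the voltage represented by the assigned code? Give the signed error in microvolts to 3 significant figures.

+38.4 µV

Range = 7 − (-7) = 14 V. LSB = 14 V / 2^16 ≈ 213.6 µV.
(V_in − V_min)/LSB = (3.9178851 − (-7)) × 65536/14 = 51108.1799 → nearest code k = 51108.
V_code = V_min + k × range/2^16 = -7 + 51108 × 14/65536 = 3.9178466797 V.
Error = V_in − V_code = 3.9178851 − (3.9178466797) = +38.4 µV.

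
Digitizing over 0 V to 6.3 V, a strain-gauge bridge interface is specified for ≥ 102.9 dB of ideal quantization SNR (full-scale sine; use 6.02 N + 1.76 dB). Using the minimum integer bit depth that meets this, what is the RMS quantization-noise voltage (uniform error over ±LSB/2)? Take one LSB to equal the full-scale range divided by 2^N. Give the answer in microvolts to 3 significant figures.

13.9 µV

Range is 6.3 V.
Solving 6.02 N ≥ 102.9 − 1.76: N ≥ 16.801. Round up → N = 17.
One LSB is 6.3 V / 131072 = 48.065 µV.
RMS noise = LSB/√12 = 13.9 µV.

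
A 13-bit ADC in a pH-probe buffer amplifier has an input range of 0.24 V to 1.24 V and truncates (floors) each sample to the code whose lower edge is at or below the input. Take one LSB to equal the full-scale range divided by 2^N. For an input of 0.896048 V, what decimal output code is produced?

5374

Span: 1.24 V − (0.24 V) = 1 V. LSB = 1 V / 2^13 ≈ 122.1 µV.
V_in − V_min = 0.896048 − (0.24) = 0.656048 V.
Divide by LSB: 0.656048 × 8192/1 = 5374.3452.
Truncating gives code 5374.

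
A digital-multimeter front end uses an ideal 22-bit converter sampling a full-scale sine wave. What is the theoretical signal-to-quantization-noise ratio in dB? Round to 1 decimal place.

134.2 dB

SNR = 6.02·22 + 1.76 = 134.20 dB.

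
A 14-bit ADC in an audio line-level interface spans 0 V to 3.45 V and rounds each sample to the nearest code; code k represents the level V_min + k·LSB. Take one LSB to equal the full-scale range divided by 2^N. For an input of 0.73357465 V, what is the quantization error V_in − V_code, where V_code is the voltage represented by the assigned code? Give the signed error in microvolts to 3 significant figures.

−55.7 µV

V_FS = 3.45 V. LSB = 3.45 V / 2^14 ≈ 210.6 µV.
Position in LSBs: (0.73357465 − (0)) × 16384/3.45 = 3483.7354; rounding gives k = 3484.
V_code = V_min + k × range/2^14 = 0 + 3484 × 3.45/16384 = 0.73363037109 V.
e = 0.73357465 − (0.73363037109) = −55.7 µV.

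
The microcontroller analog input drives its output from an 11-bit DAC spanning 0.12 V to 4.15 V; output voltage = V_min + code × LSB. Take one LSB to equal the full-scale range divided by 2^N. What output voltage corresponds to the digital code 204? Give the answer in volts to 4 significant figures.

0.5214 V

The full-scale span is 4.15 − (0.12) = 4.03 V. LSB = 4.03 V / 2^11.
Output = V_min + (204/2048) × range = 0.12 + 0.0996094 × 4.03 V
      = 0.12 V + 0.401426 V = 0.521426 V.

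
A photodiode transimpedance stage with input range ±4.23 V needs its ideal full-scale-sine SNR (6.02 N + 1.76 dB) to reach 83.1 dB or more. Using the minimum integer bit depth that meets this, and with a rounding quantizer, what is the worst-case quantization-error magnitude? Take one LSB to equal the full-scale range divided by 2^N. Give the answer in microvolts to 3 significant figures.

The full-scale span is 4.23 − (-4.23) = 8.46 V.
Required N = ⌈(83.1 − 1.76)/6.02⌉ = ⌈13.512⌉ = 14.
Step size = 8.46/16384 V = 0.51636 mV.
Half an LSB is 258 µV.

258 µV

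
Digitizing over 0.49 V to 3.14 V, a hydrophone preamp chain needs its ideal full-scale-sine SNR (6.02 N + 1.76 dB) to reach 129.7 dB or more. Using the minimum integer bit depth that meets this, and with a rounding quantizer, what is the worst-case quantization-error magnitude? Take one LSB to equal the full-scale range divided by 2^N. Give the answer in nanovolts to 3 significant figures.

316 nV

Full-scale range = 3.14 V − (0.49 V) = 2.65 V.
Required N = ⌈(129.7 − 1.76)/6.02⌉ = ⌈21.252⌉ = 22.
LSB = 2.65 V / 2^22 = 0.63181 µV.
Max error for round-to-nearest is LSB/2 = 316 nV.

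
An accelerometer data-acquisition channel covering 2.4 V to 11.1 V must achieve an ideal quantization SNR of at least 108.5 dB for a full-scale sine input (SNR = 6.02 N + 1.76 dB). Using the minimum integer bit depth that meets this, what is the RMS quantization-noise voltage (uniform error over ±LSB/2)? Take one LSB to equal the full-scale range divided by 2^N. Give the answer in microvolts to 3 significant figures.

9.58 µV

Span: 11.1 V − (2.4 V) = 8.7 V.
Required N = ⌈(108.5 − 1.76)/6.02⌉ = ⌈17.731⌉ = 18.
LSB = 8.7 V / 2^18 = 33.188 µV.
σ_q = LSB/√12 = 33.188 µV/3.4641 = 9.58 µV.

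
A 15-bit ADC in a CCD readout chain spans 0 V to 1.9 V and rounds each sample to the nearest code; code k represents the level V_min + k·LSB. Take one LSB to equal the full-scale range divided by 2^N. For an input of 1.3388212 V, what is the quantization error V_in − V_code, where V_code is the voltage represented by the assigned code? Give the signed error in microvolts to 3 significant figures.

−15.5 µV

Range is 1.9 V. LSB = 1.9 V / 2^15 ≈ 57.98 µV.
(V_in − V_min)/LSB = (1.3388212 − (0)) × 32768/1.9 = 23089.7332 → nearest code k = 23090.
V_code = 0 + (23090/32768) × 1.9 = 1.3388366699 V.
V_in − V_code = 1.3388212 − (1.3388366699) = −15.5 µV.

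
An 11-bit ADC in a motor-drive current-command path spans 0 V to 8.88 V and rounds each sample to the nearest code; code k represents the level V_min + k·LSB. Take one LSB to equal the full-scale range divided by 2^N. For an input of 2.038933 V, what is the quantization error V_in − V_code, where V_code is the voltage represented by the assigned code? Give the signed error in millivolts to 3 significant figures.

Span = 8.88 V. LSB = 8.88 V / 2^11 ≈ 4.336 mV.
Position in LSBs: (2.038933 − (0)) × 2048/8.88 = 470.2404; rounding gives k = 470.
V_code = 0 + (470/2048) × 8.88 = 2.037890625 V.
V_in − V_code = 2.038933 − (2.037890625) = +1.04 mV.

+1.04 mV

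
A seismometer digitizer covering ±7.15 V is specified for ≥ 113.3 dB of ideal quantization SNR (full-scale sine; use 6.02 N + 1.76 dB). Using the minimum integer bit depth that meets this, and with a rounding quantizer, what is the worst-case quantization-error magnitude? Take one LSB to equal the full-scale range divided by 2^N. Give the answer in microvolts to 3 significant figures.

13.6 µV

Full-scale range = 7.15 V − (-7.15 V) = 14.3 V.
6.02 N + 1.76 ≥ 113.3 gives N ≥ 18.528, so the minimum integer is 19.
Step size = 14.3/524288 V = 27.275 µV.
Max error for round-to-nearest is LSB/2 = 13.6 µV.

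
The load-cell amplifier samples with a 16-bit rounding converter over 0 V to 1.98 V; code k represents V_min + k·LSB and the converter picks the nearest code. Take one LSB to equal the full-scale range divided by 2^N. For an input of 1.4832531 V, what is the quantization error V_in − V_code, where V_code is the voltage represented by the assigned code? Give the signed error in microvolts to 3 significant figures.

Range is 1.98 V. LSB = 1.98 V / 2^16 ≈ 30.21 µV.
(1.4832531 − (0)) / LSB = 1.4832531 × 65536/1.98 = 49094.1794. Nearest integer: k = 49094.
V_code = 0 + (49094/65536) × 1.98 = 1.4832476807 V.
e = 1.4832531 − (1.4832476807) = +5.42 µV.

+5.42 µV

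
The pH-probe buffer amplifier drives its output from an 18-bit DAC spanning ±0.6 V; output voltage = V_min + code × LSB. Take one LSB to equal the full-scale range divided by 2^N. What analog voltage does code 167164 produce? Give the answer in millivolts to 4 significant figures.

165.2 mV

Span: 0.6 V − (-0.6 V) = 1.2 V. LSB = 1.2 V / 2^18.
V_out = -0.6 + 167164 × (1.2/262144) V
      = -0.6 + 0.765216 = 0.165216 V.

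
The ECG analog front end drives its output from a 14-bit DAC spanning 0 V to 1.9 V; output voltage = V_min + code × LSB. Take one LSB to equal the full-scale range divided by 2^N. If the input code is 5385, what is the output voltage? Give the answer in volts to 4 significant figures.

0.6245 V

Full-scale range = 1.9 V. LSB = 1.9 V / 2^14.
V_out = 0 + 5385 × (1.9/16384) V
      = 0 + 0.624481 = 0.624481 V.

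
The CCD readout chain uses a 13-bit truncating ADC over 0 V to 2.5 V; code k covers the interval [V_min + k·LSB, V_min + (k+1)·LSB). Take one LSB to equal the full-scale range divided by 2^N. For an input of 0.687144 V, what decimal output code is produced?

Span = 2.5 V. LSB = 2.5 V / 2^13 ≈ 305.2 µV.
code = ⌊(V_in − V_min)/LSB⌋ = ⌊(V_in − V_min) × 2^13 / range⌋
     = ⌊(0.687144 − (0)) × 8192 / 2.5⌋ = ⌊0.687144 × 8192/2.5⌋
     = ⌊2251.633⌋ = 2251.

2251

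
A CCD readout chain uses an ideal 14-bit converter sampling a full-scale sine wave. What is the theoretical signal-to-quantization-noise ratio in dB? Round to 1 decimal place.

For an ideal N-bit converter with full-scale sine input, SNR = 6.02 N + 1.76 dB. SNR = 6.02 × 14 + 1.76 = 84.28 + 1.76 = 86.04 dB.

86.0 dB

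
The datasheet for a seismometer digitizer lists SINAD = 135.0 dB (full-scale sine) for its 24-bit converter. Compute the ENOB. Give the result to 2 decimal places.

22.13 bits

ENOB = (SINAD − 1.76) / 6.02 = (135.0 − 1.76) / 6.02 = 133.24 / 6.02 = 22.1329.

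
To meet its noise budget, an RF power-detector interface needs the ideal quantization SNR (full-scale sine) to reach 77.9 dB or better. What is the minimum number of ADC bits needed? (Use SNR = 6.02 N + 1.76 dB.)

Solving 6.02 N ≥ 77.9 − 1.76: N ≥ 12.648. Round up → N = 13.

13 bits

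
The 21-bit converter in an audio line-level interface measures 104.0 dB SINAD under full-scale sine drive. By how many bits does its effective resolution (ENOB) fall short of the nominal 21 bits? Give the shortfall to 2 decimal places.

Effective bits = (104.0 − 1.76)/6.02 = 16.9834.
Shortfall = 21 − 16.9834 = 4.0166 bits.

4.02 bits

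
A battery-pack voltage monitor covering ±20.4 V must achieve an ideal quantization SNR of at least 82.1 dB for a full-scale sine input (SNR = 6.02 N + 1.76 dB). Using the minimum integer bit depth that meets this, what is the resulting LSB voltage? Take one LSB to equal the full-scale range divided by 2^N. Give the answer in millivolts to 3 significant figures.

2.49 mV

Full-scale range = 20.4 V − (-20.4 V) = 40.8 V.
N ≥ (82.1 − 1.76)/6.02 = 13.346 → N_min = 14.
LSB = 40.8 V / 2^14 = 2.49 mV.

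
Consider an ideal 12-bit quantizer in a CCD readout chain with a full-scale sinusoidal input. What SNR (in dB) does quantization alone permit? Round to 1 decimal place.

74.0 dB

6.02(12) + 1.76 = 72.24 + 1.76 = 74.00 dB.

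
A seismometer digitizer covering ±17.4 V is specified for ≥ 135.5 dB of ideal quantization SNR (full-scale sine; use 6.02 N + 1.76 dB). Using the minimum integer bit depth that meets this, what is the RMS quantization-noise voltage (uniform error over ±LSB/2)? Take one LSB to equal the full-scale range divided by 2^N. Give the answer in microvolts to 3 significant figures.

Span: 17.4 V − (-17.4 V) = 34.8 V.
N ≥ (135.5 − 1.76)/6.02 = 22.216 → N_min = 23.
LSB = 34.8 V / 2^23 = 4.1485 µV.
σ_q = LSB/√12 = 4.1485 µV/3.4641 = 1.20 µV.

1.20 µV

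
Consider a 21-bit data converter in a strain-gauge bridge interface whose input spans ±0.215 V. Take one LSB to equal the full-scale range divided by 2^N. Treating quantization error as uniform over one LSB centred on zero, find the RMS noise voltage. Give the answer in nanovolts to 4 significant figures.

Range = 0.215 − (-0.215) = 0.43 V.
One LSB is 0.43 V / 2097152 = 205.040 nV.
V_rms = LSB/√12 = 205.040 nV / √12 = 59.19 nV.

59.19 nV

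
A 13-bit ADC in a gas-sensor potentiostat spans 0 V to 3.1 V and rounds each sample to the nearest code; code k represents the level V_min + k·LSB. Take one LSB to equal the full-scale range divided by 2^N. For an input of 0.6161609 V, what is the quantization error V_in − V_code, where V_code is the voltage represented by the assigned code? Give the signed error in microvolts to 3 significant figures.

+96.4 µV

Full-scale range = 3.1 V. LSB = 3.1 V / 2^13 ≈ 378.4 µV.
(V_in − V_min)/LSB = (0.6161609 − (0)) × 8192/3.1 = 1628.2549 → nearest code k = 1628.
V_code = V_min + k × range/2^13 = 0 + 1628 × 3.1/8192 = 0.6160644531 V.
V_in − V_code = 0.6161609 − (0.6160644531) = +96.4 µV.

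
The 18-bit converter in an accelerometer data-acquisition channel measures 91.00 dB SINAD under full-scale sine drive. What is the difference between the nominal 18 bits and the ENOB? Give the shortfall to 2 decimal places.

3.18 bits

N_eff = (91.00 − 1.76)/6.02 = 14.8239 bits.
18 − 14.8239 = 3.18 bits below nominal.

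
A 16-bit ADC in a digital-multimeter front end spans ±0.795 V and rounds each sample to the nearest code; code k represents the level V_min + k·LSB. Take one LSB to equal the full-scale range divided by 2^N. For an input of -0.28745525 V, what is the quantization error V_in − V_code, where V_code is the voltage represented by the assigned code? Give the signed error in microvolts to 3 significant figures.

−5.30 µV

The full-scale span is 0.795 − (-0.795) = 1.59 V. LSB = 1.59 V / 2^16 ≈ 24.26 µV.
(-0.28745525 − (-0.795)) / LSB = 0.50754475 × 65536/1.59 = 20919.7816. Nearest integer: k = 20920.
V_code = V_min + k × range/2^16 = -0.795 + 20920 × 1.59/65536 = -0.28744995117 V.
e = -0.28745525 − (-0.28744995117) = −5.30 µV.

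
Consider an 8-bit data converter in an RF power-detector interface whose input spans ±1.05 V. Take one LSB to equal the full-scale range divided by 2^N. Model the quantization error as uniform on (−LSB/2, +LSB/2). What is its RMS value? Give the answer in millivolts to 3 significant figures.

The full-scale span is 1.05 − (-1.05) = 2.1 V.
Step size = 2.1/256 V = 8.2031 mV.
For a uniform distribution on [−LSB/2, +LSB/2], V_rms = LSB/√12 = 8.2031 mV/3.4641 = 2.37 mV.

2.37 mV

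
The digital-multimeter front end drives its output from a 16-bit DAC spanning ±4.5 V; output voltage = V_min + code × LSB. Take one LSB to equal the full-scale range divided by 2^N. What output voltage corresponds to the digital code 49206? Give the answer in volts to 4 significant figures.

2.257 V

Range = 4.5 − (-4.5) = 9 V. LSB = 9 V / 2^16.
Output = V_min + (49206/65536) × range = -4.5 + 0.750824 × 9 V
      = -4.5 + 6.75742 = 2.25742 V.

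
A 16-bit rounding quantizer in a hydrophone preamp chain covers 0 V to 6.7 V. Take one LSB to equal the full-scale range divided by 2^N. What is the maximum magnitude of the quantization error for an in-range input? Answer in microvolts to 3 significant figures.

Span = 6.7 V.
LSB = 6.7 V ÷ 2^16 = 6.7/65536 V = 102.23 µV.
|e|_max = LSB/2 = 51.1 µV.

51.1 µV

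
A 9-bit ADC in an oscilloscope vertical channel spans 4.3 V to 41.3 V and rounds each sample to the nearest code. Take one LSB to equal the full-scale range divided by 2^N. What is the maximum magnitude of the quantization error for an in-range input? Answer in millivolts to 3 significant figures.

The full-scale span is 41.3 − (4.3) = 37 V.
One LSB is 37 V / 512 = 72.266 mV.
|e|_max = LSB/2 = 36.1 mV.

36.1 mV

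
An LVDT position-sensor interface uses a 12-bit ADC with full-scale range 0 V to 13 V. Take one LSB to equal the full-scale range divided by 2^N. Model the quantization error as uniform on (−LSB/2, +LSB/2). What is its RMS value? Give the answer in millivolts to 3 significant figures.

0.916 mV

Range is 13 V.
LSB = 13 V ÷ 2^12 = 13/4096 V = 3.1738 mV.
V_rms = LSB/√12 = 3.1738 mV / √12 = 0.916 mV.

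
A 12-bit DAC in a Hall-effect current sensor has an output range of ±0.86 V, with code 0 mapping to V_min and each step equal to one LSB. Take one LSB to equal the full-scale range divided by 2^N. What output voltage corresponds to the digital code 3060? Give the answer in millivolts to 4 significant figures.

425.0 mV

Span: 0.86 V − (-0.86 V) = 1.72 V. LSB = 1.72 V / 2^12.
V_out = -0.86 + 3060 × (1.72/4096) V
      = -0.86 + 1.28496 = 0.424961 V.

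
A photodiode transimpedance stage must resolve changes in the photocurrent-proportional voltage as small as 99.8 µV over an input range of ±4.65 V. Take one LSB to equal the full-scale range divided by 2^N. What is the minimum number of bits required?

17 bits

Full-scale range = 4.65 V − (-4.65 V) = 9.3 V.
Levels needed ≥ 9.3/99.8 µV = 93190. 2^17 = 131072 suffices, so N_min = 17.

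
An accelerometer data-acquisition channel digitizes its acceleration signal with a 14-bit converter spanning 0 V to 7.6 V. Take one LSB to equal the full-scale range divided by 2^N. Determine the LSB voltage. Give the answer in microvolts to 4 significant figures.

Full-scale range = 7.6 V.
Number of codes = 2^14 = 16384.
LSB = 7.6 V / 2^14 = 463.9 µV.

463.9 µV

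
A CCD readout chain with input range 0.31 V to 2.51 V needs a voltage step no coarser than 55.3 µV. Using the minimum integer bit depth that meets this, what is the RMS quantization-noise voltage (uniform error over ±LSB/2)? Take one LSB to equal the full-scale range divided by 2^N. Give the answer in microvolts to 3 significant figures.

Full-scale range = 2.51 V − (0.31 V) = 2.2 V.
Required number of levels: 2.2/55.3 µV = 39783; smallest N with 2^N ≥ that is 16.
Step size = 2.2/65536 V = 33.569 µV.
V_rms = LSB/√12 = 9.69 µV.

9.69 µV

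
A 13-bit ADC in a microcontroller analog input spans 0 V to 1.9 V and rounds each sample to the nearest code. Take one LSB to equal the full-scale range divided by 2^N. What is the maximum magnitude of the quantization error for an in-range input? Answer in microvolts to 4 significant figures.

116.0 µV

Span = 1.9 V.
LSB = 1.9 V / 2^13 = 231.934 µV.
|e|_max = LSB/2 = 116.0 µV.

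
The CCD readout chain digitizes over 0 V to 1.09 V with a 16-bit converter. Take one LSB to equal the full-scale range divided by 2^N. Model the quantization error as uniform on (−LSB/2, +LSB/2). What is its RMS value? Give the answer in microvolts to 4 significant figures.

V_FS = 1.09 V.
LSB = 1.09 V ÷ 2^16 = 1.09/65536 V = 16.6321 µV.
σ_q = LSB/√12 = 16.6321 µV/3.4641 = 4.801 µV.

4.801 µV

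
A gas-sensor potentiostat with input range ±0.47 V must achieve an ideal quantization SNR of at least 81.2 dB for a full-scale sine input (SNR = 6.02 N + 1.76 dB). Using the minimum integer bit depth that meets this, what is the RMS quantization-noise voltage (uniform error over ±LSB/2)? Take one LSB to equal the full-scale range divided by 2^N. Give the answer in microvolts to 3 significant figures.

Range = 0.47 − (-0.47) = 0.94 V.
6.02 N + 1.76 ≥ 81.2 gives N ≥ 13.196, so the minimum integer is 14.
Step size = 0.94/16384 V = 57.373 µV.
σ_q = LSB/√12 = 57.373 µV/3.4641 = 16.6 µV.

16.6 µV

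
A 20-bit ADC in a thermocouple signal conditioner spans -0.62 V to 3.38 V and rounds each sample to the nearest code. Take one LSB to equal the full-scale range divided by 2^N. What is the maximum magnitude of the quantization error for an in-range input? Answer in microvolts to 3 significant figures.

Full-scale range = 3.38 V − (-0.62 V) = 4 V.
Step size = 4/1048576 V = 3.8147 µV.
A rounding quantizer has |error| ≤ LSB/2 = 1.91 µV.

1.91 µV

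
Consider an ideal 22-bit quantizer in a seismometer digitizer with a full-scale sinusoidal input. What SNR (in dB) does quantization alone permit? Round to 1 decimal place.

SNR = 6.02·22 + 1.76 = 134.20 dB.

134.2 dB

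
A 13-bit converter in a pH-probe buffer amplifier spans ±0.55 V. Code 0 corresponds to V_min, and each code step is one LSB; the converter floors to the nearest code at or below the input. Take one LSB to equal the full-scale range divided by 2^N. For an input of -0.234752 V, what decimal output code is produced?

Span: 0.55 V − (-0.55 V) = 1.1 V. LSB = 1.1 V / 2^13 ≈ 134.3 µV.
code = ⌊(V_in − V_min)/LSB⌋ = ⌊(V_in − V_min) × 2^13 / range⌋
     = ⌊(-0.234752 − (-0.55)) × 8192 / 1.1⌋ = ⌊0.315248 × 8192/1.1⌋
     = ⌊2347.738⌋ = 2347.

2347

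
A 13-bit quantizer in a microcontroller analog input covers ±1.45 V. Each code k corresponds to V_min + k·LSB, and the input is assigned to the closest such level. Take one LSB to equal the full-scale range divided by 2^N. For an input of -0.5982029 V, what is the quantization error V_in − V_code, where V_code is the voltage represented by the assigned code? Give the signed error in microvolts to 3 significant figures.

+63.7 µV

Range = 1.45 − (-1.45) = 2.9 V. LSB = 2.9 V / 2^13 ≈ 354.0 µV.
(-0.5982029 − (-1.45)) / LSB = 0.8517971 × 8192/2.9 = 2406.1799. Nearest integer: k = 2406.
Reconstructed level: -1.45 + 2406 × 2.9/8192 V = -0.5982666016 V.
e = -0.5982029 − (-0.5982666016) = +63.7 µV.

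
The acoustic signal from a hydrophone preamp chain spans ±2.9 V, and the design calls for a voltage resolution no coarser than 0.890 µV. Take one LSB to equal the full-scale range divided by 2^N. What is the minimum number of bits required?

23 bits

The full-scale span is 2.9 − (-2.9) = 5.8 V.
Levels needed ≥ 5.8/0.890 µV = 6.517e6. 2^23 = 8388608 suffices, so N_min = 23.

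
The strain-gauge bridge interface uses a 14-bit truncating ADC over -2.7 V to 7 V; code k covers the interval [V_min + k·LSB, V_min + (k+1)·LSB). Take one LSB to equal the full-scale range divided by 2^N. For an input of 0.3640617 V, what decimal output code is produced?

5175

Span: 7 V − (-2.7 V) = 9.7 V. LSB = 9.7 V / 2^14 ≈ 0.5920 mV.
code = ⌊(V_in − V_min)/LSB⌋ = ⌊(V_in − V_min) × 2^14 / range⌋
     = ⌊(0.3640617 − (-2.7)) × 16384 / 9.7⌋ = ⌊3.0640617 × 16384/9.7⌋
     = ⌊5175.421⌋ = 5175.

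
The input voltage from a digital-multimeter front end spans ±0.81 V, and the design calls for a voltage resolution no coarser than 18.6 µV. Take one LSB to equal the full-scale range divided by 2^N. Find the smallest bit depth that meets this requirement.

17 bits

Full-scale range = 0.81 V − (-0.81 V) = 1.62 V.
Need 2^N ≥ 1.62 V / 18.6 µV = 87100 → N_min = 17.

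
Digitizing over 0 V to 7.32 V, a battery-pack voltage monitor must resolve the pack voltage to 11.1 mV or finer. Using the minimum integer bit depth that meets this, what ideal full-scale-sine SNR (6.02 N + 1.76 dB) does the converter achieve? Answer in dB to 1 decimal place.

62.0 dB

V_FS = 7.32 V.
Required number of levels: 7.32/11.1 mV = 659.46; smallest N with 2^N ≥ that is 10.
Ideal SNR at N = 10: 6.02·10 + 1.76 = 62.0 dB.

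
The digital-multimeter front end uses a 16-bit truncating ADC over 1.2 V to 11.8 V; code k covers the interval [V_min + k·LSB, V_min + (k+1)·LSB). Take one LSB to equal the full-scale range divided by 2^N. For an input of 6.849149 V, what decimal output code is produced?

34926

Full-scale range = 11.8 V − (1.2 V) = 10.6 V. LSB = 10.6 V / 2^16 ≈ 161.7 µV.
V_in − V_min = 6.849149 − (1.2) = 5.649149 V.
Divide by LSB: 5.649149 × 65536/10.6 = 34926.6631.
Truncating gives code 34926.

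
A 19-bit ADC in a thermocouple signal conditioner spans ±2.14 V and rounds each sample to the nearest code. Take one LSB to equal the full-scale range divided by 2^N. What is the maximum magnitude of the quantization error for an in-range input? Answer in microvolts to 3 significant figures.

4.08 µV

Range = 2.14 − (-2.14) = 4.28 V.
LSB = 4.28 V / 2^19 = 8.1635 µV.
A rounding quantizer has |error| ≤ LSB/2 = 4.08 µV.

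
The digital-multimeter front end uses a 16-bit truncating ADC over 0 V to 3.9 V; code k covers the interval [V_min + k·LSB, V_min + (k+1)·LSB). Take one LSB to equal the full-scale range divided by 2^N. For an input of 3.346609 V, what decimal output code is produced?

Range is 3.9 V. LSB = 3.9 V / 2^16 ≈ 59.51 µV.
code = ⌊(V_in − V_min)/LSB⌋ = ⌊(V_in − V_min) × 2^16 / range⌋
     = ⌊(3.346609 − (0)) × 65536 / 3.9⌋ = ⌊3.346609 × 65536/3.9⌋
     = ⌊56236.761⌋ = 56236.

56236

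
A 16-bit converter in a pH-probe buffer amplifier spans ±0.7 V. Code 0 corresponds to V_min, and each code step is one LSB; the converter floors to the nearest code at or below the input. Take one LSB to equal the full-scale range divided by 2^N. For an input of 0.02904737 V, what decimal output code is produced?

34127

Full-scale range = 0.7 V − (-0.7 V) = 1.4 V. LSB = 1.4 V / 2^16 ≈ 21.36 µV.
V_in − V_min = 0.02904737 − (-0.7) = 0.72904737 V.
Divide by LSB: 0.72904737 × 65536/1.4 = 34127.7489.
Truncating gives code 34127.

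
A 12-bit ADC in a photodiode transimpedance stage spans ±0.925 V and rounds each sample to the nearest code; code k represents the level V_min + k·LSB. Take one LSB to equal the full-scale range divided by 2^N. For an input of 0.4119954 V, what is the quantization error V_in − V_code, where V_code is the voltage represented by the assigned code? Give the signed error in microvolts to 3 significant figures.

+81.3 µV

Span: 0.925 V − (-0.925 V) = 1.85 V. LSB = 1.85 V / 2^12 ≈ 451.7 µV.
Position in LSBs: (0.4119954 − (-0.925)) × 4096/1.85 = 2960.1801; rounding gives k = 2960.
V_code = -0.925 + (2960/4096) × 1.85 = 0.4119140625 V.
Error = V_in − V_code = 0.4119954 − (0.4119140625) = +81.3 µV.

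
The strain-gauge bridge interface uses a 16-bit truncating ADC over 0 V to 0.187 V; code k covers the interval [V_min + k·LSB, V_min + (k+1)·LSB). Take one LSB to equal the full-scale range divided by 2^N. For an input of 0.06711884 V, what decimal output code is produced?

23522

Range is 0.187 V. LSB = 0.187 V / 2^16 ≈ 2.853 µV.
(V_in − V_min) × 2^16/range = (0.06711884 − (0)) × 65536/0.187 = 23522.461.
Floor → code = 23522.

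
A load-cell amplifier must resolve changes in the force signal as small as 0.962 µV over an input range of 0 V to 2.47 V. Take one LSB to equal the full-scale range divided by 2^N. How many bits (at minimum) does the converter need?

Span = 2.47 V.
Need 2^N ≥ 2.47 V / 0.962 µV = 2.568e6 → N_min = 22.

22 bits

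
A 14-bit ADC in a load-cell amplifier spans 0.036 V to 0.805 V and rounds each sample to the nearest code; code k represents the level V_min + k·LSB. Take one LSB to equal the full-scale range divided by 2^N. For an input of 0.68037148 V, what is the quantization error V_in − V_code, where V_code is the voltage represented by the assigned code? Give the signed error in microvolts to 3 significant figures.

Span: 0.805 V − (0.036 V) = 0.769 V. LSB = 0.769 V / 2^14 ≈ 46.94 µV.
(V_in − V_min)/LSB = (0.68037148 − (0.036)) × 16384/0.769 = 13728.7156 → nearest code k = 13729.
Reconstructed level: 0.036 + 13729 × 0.769/16384 V = 0.68038482666 V.
V_in − V_code = 0.68037148 − (0.68038482666) = −13.3 µV.

−13.3 µV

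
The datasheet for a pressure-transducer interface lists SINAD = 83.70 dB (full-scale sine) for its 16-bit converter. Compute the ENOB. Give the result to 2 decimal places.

13.61 bits

(83.70 − 1.76) / 6.02 = 81.94/6.02 = 13.6113 effective bits.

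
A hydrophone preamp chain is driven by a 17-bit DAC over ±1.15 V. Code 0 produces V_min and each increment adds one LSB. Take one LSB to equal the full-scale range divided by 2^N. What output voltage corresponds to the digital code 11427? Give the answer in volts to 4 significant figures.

The full-scale span is 1.15 − (-1.15) = 2.3 V. LSB = 2.3 V / 2^17.
Output = V_min + (11427/131072) × range = -1.15 + 0.0871811 × 2.3 V
      = -1.15 + 0.200517 = -0.949483 V.

-0.9495 V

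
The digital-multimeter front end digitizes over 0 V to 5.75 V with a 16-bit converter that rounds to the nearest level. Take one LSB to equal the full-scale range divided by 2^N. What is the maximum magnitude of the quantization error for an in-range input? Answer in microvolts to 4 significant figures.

Range is 5.75 V.
LSB = 5.75 V ÷ 2^16 = 5.75/65536 V = 87.7380 µV.
|e|_max = LSB/2 = 43.87 µV.

43.87 µV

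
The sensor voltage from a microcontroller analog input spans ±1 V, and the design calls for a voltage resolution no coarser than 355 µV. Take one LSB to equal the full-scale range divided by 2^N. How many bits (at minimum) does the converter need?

13 bits

The full-scale span is 1 − (-1) = 2 V.
Required number of levels: 2/355 µV = 5633.8; smallest N with 2^N ≥ that is 13.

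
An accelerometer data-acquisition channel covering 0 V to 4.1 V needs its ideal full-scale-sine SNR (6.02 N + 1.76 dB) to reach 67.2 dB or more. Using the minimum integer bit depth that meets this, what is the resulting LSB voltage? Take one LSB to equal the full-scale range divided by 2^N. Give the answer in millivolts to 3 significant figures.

2.00 mV

Span = 4.1 V.
6.02 N + 1.76 ≥ 67.2 gives N ≥ 10.870, so the minimum integer is 11.
LSB = 4.1 V / 2^11 = 2.00 mV.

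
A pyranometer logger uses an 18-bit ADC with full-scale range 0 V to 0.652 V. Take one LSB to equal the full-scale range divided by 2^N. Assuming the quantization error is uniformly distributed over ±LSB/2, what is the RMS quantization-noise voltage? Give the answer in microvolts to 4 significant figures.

Span = 0.652 V.
LSB = 0.652 V / 2^18 = 2.48718 µV.
σ_q = LSB/√12 = 2.48718 µV/3.4641 = 0.7180 µV.

0.7180 µV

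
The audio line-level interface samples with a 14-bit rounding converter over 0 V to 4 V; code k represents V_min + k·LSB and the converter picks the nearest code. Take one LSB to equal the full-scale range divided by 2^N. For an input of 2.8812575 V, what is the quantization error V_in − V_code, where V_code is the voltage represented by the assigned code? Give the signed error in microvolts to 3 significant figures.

Span = 4 V. LSB = 4 V / 2^14 ≈ 244.1 µV.
Position in LSBs: (2.8812575 − (0)) × 16384/4 = 11801.6307; rounding gives k = 11802.
V_code = V_min + k × range/2^14 = 0 + 11802 × 4/16384 = 2.8813476563 V.
e = 2.8812575 − (2.8813476563) = −90.2 µV.

−90.2 µV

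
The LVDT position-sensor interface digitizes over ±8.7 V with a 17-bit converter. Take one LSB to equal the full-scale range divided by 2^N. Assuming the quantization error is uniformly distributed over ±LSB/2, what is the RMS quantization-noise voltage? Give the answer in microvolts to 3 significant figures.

38.3 µV

The full-scale span is 8.7 − (-8.7) = 17.4 V.
LSB = 17.4 V / 2^17 = 132.75 µV.
For a uniform distribution on [−LSB/2, +LSB/2], V_rms = LSB/√12 = 132.75 µV/3.4641 = 38.3 µV.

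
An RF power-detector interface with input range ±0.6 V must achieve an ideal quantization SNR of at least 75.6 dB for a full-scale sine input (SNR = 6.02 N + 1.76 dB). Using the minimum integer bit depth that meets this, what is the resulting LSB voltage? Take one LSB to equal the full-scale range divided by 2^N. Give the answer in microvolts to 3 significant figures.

The full-scale span is 0.6 − (-0.6) = 1.2 V.
Solving 6.02 N ≥ 75.6 − 1.76: N ≥ 12.266. Round up → N = 13.
One LSB is 1.2 V / 8192 = 146 µV.

146 µV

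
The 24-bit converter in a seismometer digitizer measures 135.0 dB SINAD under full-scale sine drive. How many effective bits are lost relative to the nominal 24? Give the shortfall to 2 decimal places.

1.87 bits

ENOB = (SINAD − 1.76)/6.02 = (135.0 − 1.76)/6.02 = 22.1329 bits.
Lost resolution: 24 − 22.1329 = 1.8671 bits.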